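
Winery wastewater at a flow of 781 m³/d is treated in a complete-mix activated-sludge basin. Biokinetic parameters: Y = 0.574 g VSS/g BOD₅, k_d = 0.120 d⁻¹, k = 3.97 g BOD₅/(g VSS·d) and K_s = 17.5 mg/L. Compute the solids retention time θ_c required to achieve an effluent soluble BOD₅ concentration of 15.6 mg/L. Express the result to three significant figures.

At the target effluent, Y k S/(K_s+S) = 0.574×3.97×15.6/33.10 = 1.074 d⁻¹.
θ_c = 1/(μ − k_d) = 1/(1.074 − 0.120) = 1/0.9540 = 1.048 d.

θ_c ≈ 1.05 d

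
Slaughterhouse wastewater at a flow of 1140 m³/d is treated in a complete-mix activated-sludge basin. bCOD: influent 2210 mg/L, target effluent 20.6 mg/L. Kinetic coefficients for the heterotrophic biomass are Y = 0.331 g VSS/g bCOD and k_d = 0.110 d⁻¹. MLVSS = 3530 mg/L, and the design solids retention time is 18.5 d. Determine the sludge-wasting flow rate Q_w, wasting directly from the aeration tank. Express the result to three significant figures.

Q_w ≈ 77.1 m³/d

Steady-state biomass mass balance: V·X·(1 + k_d·θ_c) = Y·Q·(S₀ − S)·θ_c, so V = 0.331 × 1140 × (2210 − 20.6) × 18.5 / [3530 × (1 + 0.110 × 18.5)] = 1.53×10^7 / 10714 = 1427 m³.
With mixed-liquor wasting, θ_c = V/Q_w, so Q_w = V/θ_c = 1427/18.5 = 77.11 m³/d.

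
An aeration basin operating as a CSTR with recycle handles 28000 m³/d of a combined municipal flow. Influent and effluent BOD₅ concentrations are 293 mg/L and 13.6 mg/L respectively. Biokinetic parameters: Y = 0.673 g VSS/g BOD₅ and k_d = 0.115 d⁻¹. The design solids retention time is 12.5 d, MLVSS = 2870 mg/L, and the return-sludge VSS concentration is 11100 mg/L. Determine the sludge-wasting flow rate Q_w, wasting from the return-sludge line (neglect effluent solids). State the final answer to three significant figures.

Q_w ≈ 195 m³/d

Rearranging the biomass balance for a CMAS with decay, V = Y·Q·ΔS·θ_c / [X·(1+k_d θ_c)] = 0.673 × 28000 × (293 − 13.6) × 12.5 / [2870 × (1 + 0.115 × 12.5)] = 6.58×10^7 / 6996 = 9408 m³.
Q_w = (V·X)/(θ_c X_r) = 9408 × 2870 / (12.5 × 11100) = 194.6 m³/d.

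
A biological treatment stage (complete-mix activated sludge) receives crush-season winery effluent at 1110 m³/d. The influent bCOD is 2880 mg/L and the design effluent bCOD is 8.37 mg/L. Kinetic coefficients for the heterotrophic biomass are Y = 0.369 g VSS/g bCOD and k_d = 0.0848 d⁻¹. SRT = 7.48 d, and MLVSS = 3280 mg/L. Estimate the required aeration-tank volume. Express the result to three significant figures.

V ≈ 1640 m³

Steady-state biomass mass balance: V·X·(1 + k_d·θ_c) = Y·Q·(S₀ − S)·θ_c, so V = 0.369 × 1110 × (2880 − 8.37) × 7.48 / [3280 × (1 + 0.0848 × 7.48)] = 8.8×10^6 / 5361 = 1641 m³.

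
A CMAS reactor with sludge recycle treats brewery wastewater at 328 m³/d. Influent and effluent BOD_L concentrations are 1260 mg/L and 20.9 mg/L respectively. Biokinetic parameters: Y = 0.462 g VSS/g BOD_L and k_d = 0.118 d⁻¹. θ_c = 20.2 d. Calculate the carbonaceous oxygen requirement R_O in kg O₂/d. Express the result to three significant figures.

R_O ≈ 328 kg O₂/d

Y_obs = Y / (1 + k_d θ_c) = 0.462 / (1 + 0.118 × 20.2) = 0.462 / 3.384 = 0.1365.
Substrate removed = Q·(S₀ − S) = 328 m³/d × (1260 − 20.9) g/m³ = 4.06×10^5 g/d = 406.4 kg/d.
Net sludge production P_X = 0.1365 × 406.4 = 55.49 kg VSS/d.
Carbonaceous O₂ demand = substrate oxidised − cell-mass equivalent = 406.4 − 1.42 × 55.49 = 327.6 kg O₂/d.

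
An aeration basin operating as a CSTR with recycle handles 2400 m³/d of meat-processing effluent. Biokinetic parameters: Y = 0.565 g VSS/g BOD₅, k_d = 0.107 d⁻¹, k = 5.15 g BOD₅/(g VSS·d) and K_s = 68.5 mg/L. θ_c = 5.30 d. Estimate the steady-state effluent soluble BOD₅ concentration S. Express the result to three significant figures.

S ≈ 7.75 mg/L

Effluent substrate depends only on kinetics and SRT: S = K_s(1 + k_d θ_c) / [θ_c(Yk − k_d) − 1] = 68.5 × (1 + 0.107 × 5.30) / [5.30 × (0.565 × 5.15 − 0.107) − 1] = 107.3 / 13.85 = 7.748 mg/L.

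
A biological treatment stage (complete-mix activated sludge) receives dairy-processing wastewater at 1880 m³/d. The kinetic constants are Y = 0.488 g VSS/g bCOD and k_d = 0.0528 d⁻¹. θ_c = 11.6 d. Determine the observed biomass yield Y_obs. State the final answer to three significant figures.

Y_obs = Y / (1 + k_d θ_c) = 0.488 / (1 + 0.0528 × 11.6) = 0.488 / 1.612 = 0.3026.

Y_obs ≈ 0.303 g VSS/g bCOD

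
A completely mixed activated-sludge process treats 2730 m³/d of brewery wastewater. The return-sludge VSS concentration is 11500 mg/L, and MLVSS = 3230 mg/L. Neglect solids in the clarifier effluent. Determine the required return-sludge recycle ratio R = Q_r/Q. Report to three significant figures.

R ≈ 0.391

Mass balance around the secondary clarifier (neglecting effluent solids): R = X / (X_r − X) = 3230 / (11500 − 3230) = 0.3906.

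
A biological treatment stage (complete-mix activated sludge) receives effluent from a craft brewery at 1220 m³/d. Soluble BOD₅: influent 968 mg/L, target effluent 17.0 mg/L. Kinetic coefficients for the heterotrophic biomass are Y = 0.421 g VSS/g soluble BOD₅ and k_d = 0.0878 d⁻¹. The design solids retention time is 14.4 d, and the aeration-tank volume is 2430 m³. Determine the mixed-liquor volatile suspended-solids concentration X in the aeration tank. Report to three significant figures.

From V·X·(1 + k_d·θ_c) = Y·Q·(S₀ − S)·θ_c: X = 0.421 × 1220 × (968 − 17.0) × 14.4 / [2430 × (1 + 0.0878 × 14.4)] = 1278 mg/L.

X ≈ 1280 mg/L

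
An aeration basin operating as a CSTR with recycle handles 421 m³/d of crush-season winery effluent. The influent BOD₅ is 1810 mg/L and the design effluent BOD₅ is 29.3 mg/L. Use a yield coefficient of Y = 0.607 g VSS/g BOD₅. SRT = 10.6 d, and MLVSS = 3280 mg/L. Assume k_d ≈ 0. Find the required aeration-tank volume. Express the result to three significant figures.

V ≈ 1470 m³

V·X = Y·Q·ΔS·θ_c gives V = 0.607 × 421 × (1810 − 29.3) × 10.6 / 3280 = 1471 m³.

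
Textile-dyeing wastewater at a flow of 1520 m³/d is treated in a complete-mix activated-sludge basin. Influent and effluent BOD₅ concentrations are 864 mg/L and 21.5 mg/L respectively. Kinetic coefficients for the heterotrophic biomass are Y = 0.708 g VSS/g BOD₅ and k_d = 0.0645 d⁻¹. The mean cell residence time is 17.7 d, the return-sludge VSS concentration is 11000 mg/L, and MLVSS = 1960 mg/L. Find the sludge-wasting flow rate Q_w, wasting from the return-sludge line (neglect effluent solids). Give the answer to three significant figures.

Rearranging the biomass balance for a CMAS with decay, V = Y·Q·ΔS·θ_c / [X·(1+k_d θ_c)] = 0.708 × 1520 × (864 − 21.5) × 17.7 / [1960 × (1 + 0.0645 × 17.7)] = 1.6×10^7 / 4198 = 3823 m³.
θ_c = V·X/(Q_w·X_r) when wasting from the recycle, so Q_w = V·X/(θ_c·X_r) = 3823 × 1960 / (17.7 × 11000) = 38.49 m³/d.

Q_w ≈ 38.5 m³/d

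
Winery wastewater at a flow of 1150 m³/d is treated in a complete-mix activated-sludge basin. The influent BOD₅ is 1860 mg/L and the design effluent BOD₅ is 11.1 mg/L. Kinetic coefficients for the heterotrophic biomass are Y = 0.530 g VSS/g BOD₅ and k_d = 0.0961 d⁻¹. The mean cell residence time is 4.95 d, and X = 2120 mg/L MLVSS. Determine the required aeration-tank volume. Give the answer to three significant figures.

From the SRT design equation V = Y Q (S₀−S) θ_c / [X (1 + k_d θ_c)] = 0.530 × 1150 × (1860 − 11.1) × 4.95 / [2120 × (1 + 0.0961 × 4.95)] = 5.58×10^6 / 3128 = 1783 m³.

V ≈ 1780 m³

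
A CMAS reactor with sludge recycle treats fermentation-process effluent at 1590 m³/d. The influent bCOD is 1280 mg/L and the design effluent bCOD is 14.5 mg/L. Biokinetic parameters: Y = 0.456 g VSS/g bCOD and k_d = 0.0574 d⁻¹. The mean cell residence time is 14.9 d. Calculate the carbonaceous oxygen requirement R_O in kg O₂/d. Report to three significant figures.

R_O ≈ 1310 kg O₂/d

Observed yield with endogenous decay: Y_obs = Y / (1 + k_d·θ_c) = 0.456 / (1 + 0.0574 × 14.9) = 0.456 / 1.855 = 0.2458 g VSS/g bCOD.
Q·(S₀ − S) = 1590 × (1280 − 14.5) × 10⁻³ = 2012 kg/d removed.
Biomass synthesised: P_X = Y_obs × 2012 = 494.6 kg VSS/d.
R_O = Q·ΔS − 1.42 P_X = 2012 − 702.3 = 1310 kg O₂/d.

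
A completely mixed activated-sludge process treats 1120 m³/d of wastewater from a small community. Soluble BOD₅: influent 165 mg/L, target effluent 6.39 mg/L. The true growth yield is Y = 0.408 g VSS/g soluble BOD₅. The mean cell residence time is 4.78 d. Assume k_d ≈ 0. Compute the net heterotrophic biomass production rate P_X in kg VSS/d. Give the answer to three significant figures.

P_X ≈ 72.5 kg VSS/d

No decay correction is needed, so Y_obs = Y = 0.408.
ΔS = 165 − 6.39 = 158.6 mg/L, so the substrate removal rate is 1120 × 158.6/1000 = 177.6 kg soluble BOD₅/d.
So the net sludge growth is P_X = 0.4080 × 177.6 = 72.48 kg VSS/d.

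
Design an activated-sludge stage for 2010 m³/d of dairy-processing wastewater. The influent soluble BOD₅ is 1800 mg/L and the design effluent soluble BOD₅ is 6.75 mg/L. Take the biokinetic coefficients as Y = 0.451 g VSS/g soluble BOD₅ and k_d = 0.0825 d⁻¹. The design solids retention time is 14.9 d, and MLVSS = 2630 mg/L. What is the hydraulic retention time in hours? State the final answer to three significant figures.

Rearranging the biomass balance for a CMAS with decay, V = Y·Q·ΔS·θ_c / [X·(1+k_d θ_c)] = 0.451 × 2010 × (1800 − 6.75) × 14.9 / [2630 × (1 + 0.0825 × 14.9)] = 2.42×10^7 / 5863 = 4131 m³.
Hydraulic retention time τ = V/Q = 4131 / 2010 = 2.055 d = 49.33 h.

τ ≈ 49.3 h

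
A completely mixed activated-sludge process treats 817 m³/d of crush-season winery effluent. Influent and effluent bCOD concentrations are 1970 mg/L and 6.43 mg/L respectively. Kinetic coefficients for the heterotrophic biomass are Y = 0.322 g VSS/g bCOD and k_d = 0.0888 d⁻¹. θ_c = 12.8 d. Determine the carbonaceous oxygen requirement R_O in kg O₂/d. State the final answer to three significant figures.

R_O ≈ 1260 kg O₂/d

Correct the yield for decay: Y_obs = Y/(1 + k_d θ_c) = 0.322 / (1 + 0.0888 × 12.8) = 0.322 / 2.137 = 0.1507.
Mass of bCOD removed per day: Q(S₀ − S) = 817 × 1964 g/m³ = 1604 kg/d.
Net sludge production P_X = 0.1507 × 1604 = 241.8 kg VSS/d.
R_O = Q·ΔS − 1.42 P_X = 1604 − 343.3 = 1261 kg O₂/d.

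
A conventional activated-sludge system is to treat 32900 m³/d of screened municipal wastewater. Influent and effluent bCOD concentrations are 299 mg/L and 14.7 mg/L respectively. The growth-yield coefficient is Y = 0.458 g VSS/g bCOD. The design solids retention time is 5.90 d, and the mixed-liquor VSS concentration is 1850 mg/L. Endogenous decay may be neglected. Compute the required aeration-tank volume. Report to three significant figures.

V ≈ 13700 m³

V·X = Y·Q·ΔS·θ_c gives V = 0.458 × 32900 × (299 − 14.7) × 5.90 / 1850 = 13662 m³.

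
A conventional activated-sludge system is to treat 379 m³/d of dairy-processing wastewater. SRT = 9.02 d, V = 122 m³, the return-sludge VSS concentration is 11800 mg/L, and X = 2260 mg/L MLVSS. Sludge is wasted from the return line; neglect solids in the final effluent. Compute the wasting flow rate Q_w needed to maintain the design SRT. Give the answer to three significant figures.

Q_w = (V·X)/(θ_c X_r) = 122.0 × 2260 / (9.02 × 11800) = 2.590 m³/d.

Q_w ≈ 2.59 m³/d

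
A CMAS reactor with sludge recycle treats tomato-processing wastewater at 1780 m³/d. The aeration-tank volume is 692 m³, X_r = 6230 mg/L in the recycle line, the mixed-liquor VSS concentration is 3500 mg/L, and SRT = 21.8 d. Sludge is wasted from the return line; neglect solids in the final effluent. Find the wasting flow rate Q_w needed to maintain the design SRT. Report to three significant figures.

θ_c = V·X/(Q_w·X_r) when wasting from the recycle, so Q_w = V·X/(θ_c·X_r) = 692.0 × 3500 / (21.8 × 6230) = 17.83 m³/d.

Q_w ≈ 17.8 m³/d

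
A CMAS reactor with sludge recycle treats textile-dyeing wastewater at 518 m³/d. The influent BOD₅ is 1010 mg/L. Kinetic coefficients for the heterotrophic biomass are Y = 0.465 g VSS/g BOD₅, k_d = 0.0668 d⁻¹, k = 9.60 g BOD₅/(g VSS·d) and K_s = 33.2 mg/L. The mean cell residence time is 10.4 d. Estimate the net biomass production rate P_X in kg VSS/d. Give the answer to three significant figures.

For a completely mixed reactor with recycle the Lawrence–McCarty relation gives S = K_s·(1 + k_d·θ_c) / [θ_c·(Y·k − k_d) − 1] = 33.2 × (1 + 0.0668 × 10.4) / [10.4 × (0.465 × 9.60 − 0.0668) − 1] = 56.26 / 44.73 = 1.258 mg/L.
Observed yield with endogenous decay: Y_obs = Y / (1 + k_d·θ_c) = 0.465 / (1 + 0.0668 × 10.4) = 0.465 / 1.695 = 0.2744 g VSS/g BOD₅.
Q·(S₀ − S) = 518 × (1010 − 1.26) × 10⁻³ = 522.5 kg/d removed.
So the net sludge growth is P_X = 0.2744 × 522.5 = 143.4 kg VSS/d.

P_X ≈ 143 kg VSS/d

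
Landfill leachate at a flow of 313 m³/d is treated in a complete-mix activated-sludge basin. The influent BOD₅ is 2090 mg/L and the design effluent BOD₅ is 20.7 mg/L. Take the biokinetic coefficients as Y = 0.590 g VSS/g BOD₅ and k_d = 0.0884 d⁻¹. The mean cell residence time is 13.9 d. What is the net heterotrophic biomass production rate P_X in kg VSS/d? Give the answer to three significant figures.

Observed yield with endogenous decay: Y_obs = Y / (1 + k_d·θ_c) = 0.590 / (1 + 0.0884 × 13.9) = 0.590 / 2.229 = 0.2647 g VSS/g BOD₅.
ΔS = 2090 − 20.7 = 2069 mg/L, so the substrate removal rate is 313 × 2069/1000 = 647.7 kg BOD₅/d.
P_X = Y_obs · Q(S₀ − S) = 0.2647 × 647.7 = 171.5 kg VSS/d.

P_X ≈ 171 kg VSS/d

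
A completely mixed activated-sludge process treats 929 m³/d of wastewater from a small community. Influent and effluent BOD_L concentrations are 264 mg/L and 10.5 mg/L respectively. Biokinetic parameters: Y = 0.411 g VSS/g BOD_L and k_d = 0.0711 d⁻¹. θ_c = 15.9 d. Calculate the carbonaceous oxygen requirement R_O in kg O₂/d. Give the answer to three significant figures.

R_O ≈ 171 kg O₂/d

The observed yield is Y_obs = Y/(1 + k_d·θ_c) = 0.411 / (1 + 0.0711 × 15.9) = 0.411 / 2.130 = 0.1929 g VSS per g BOD_L removed.
Mass of BOD_L removed per day: Q(S₀ − S) = 929 × 253.5 g/m³ = 235.5 kg/d.
Net sludge production P_X = 0.1929 × 235.5 = 45.43 kg VSS/d.
Carbonaceous O₂ demand = substrate oxidised − cell-mass equivalent = 235.5 − 1.42 × 45.43 = 171.0 kg O₂/d.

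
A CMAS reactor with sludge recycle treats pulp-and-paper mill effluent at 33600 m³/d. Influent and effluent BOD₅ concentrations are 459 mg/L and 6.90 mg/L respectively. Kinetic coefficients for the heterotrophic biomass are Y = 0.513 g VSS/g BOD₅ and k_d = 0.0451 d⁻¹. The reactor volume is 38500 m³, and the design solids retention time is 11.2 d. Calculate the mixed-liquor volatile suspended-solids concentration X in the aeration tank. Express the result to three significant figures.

X = Y·Q·ΔS·θ_c / [V·(1 + k_d θ_c)] = 0.513 × 33600 × (459 − 6.90) × 11.2 / [38500 × (1 + 0.0451 × 11.2)] = 1506 mg/L.

X ≈ 1510 mg/L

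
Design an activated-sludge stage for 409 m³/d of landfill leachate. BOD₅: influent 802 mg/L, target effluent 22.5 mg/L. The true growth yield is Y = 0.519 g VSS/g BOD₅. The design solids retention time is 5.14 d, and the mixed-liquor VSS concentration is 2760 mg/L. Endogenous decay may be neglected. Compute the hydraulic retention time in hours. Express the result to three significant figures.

With k_d = 0 the design equation reduces to V = Y Q (S₀−S) θ_c / X = 0.519 × 409 × (802 − 22.5) × 5.14 / 2760 = 308.1 m³.
Hydraulic retention time τ = V/Q = 308.1 / 409 = 0.7534 d = 18.08 h.

τ ≈ 18.1 h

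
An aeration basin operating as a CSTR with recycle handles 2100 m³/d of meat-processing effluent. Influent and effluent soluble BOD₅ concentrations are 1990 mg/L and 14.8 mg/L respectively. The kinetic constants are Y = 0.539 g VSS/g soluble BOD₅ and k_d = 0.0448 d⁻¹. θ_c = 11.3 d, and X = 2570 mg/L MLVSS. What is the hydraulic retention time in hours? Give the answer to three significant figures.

Steady-state biomass mass balance: V·X·(1 + k_d·θ_c) = Y·Q·(S₀ − S)·θ_c, so V = 0.539 × 2100 × (1990 − 14.8) × 11.3 / [2570 × (1 + 0.0448 × 11.3)] = 2.53×10^7 / 3871 = 6526 m³.
τ = V/Q = 6526/2100 = 3.108 d, or 74.59 h.

τ ≈ 74.6 h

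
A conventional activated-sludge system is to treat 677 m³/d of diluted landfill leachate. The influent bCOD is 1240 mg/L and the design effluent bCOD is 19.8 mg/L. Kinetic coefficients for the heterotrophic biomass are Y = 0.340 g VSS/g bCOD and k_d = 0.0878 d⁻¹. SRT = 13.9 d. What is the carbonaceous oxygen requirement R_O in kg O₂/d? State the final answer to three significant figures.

R_O ≈ 646 kg O₂/d

Observed yield with endogenous decay: Y_obs = Y / (1 + k_d·θ_c) = 0.340 / (1 + 0.0878 × 13.9) = 0.340 / 2.220 = 0.1531 g VSS/g bCOD.
Q·(S₀ − S) = 677 × (1240 − 19.8) × 10⁻³ = 826.1 kg/d removed.
P_X = Y_obs·Q·(S₀ − S) = 0.1531 × 826.1 = 126.5 kg VSS/d.
R_O = Q·(S₀ − S) − 1.42·P_X = 826.1 − 1.42 × 126.5 = 646.5 kg O₂/d.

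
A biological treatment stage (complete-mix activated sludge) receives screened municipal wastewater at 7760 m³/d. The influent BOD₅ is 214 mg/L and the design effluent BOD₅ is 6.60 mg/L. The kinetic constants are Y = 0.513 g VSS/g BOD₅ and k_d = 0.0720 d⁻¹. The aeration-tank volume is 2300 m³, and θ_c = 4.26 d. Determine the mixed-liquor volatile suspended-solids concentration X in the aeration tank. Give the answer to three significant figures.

X ≈ 1170 mg/L

Solving the biomass balance for X: X = Y Q (S₀−S) θ_c / [V (1+k_d θ_c)] = 0.513 × 7760 × (214 − 6.60) × 4.26 / [2300 × (1 + 0.0720 × 4.26)] = 1170 mg/L.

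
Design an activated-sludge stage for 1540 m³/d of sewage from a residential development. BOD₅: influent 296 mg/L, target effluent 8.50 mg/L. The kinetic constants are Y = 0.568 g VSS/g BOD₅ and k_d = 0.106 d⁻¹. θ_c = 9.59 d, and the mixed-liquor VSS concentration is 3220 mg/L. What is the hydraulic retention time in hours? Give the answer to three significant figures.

τ ≈ 5.79 h

Rearranging the biomass balance for a CMAS with decay, V = Y·Q·ΔS·θ_c / [X·(1+k_d θ_c)] = 0.568 × 1540 × (296 − 8.50) × 9.59 / [3220 × (1 + 0.106 × 9.59)] = 2.41×10^6 / 6493 = 371.4 m³.
HRT = V/Q = 371.4 m³ / 1540 m³·d⁻¹ = 0.2412 d × 24 = 5.788 h.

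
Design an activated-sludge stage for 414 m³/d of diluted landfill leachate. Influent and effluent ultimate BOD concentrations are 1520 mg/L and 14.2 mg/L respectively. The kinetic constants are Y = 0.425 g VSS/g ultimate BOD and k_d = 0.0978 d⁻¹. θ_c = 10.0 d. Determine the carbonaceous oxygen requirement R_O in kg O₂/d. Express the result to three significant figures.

R_O ≈ 433 kg O₂/d

The observed yield is Y_obs = Y/(1 + k_d·θ_c) = 0.425 / (1 + 0.0978 × 10.0) = 0.425 / 1.978 = 0.2149 g VSS per g ultimate BOD removed.
Q·(S₀ − S) = 414 × (1520 − 14.2) × 10⁻³ = 623.4 kg/d removed.
P_X = Y_obs·Q·(S₀ − S) = 0.2149 × 623.4 = 133.9 kg VSS/d.
R_O = Q·ΔS − 1.42 P_X = 623.4 − 190.2 = 433.2 kg O₂/d.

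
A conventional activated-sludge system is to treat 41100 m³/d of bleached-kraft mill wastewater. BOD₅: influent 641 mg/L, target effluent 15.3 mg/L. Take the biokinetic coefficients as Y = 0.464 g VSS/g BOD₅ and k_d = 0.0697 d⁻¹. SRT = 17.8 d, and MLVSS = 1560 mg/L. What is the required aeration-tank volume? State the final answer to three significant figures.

V ≈ 60800 m³

Rearranging the biomass balance for a CMAS with decay, V = Y·Q·ΔS·θ_c / [X·(1+k_d θ_c)] = 0.464 × 41100 × (641 − 15.3) × 17.8 / [1560 × (1 + 0.0697 × 17.8)] = 2.12×10^8 / 3495 = 60764 m³.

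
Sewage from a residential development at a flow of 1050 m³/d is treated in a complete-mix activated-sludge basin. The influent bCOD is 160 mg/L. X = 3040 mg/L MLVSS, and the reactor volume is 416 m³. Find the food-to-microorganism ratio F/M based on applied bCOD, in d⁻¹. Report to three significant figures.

F/M ≈ 0.133 d⁻¹

F/M = applied load / biomass = Q·S₀/(V·X) = 1050 × 160 / (416.0 × 3040) = 0.1328 d⁻¹.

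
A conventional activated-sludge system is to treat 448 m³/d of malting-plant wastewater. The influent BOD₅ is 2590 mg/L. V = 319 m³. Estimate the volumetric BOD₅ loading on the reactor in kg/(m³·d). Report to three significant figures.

Applied BOD₅ load per unit volume = Q·S₀/V = (448 × 2590/1000)/319.0 = 3.637 kg BOD₅·m⁻³·d⁻¹.

L_v ≈ 3.64 kg BOD₅/(m³·d)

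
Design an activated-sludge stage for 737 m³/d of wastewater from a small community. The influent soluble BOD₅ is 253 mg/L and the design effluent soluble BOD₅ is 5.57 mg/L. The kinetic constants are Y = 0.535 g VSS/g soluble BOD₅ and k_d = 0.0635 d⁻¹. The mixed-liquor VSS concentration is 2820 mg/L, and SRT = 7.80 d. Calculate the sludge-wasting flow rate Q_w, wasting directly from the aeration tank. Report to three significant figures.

Rearranging the biomass balance for a CMAS with decay, V = Y·Q·ΔS·θ_c / [X·(1+k_d θ_c)] = 0.535 × 737 × (253 − 5.57) × 7.80 / [2820 × (1 + 0.0635 × 7.80)] = 7.61×10^5 / 4217 = 180.5 m³.
Wasting from the aeration tank: Q_w = V / θ_c = 180.5 / 7.80 = 23.14 m³/d.

Q_w ≈ 23.1 m³/d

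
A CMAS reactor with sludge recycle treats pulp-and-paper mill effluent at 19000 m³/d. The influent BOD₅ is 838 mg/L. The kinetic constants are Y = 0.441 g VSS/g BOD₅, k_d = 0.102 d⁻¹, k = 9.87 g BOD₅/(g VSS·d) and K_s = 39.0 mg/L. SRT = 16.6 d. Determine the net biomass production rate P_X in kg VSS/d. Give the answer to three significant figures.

P_X ≈ 2600 kg VSS/d

Effluent substrate depends only on kinetics and SRT: S = K_s(1 + k_d θ_c) / [θ_c(Yk − k_d) − 1] = 39.0 × (1 + 0.102 × 16.6) / [16.6 × (0.441 × 9.87 − 0.102) − 1] = 105.0 / 69.56 = 1.510 mg/L.
Y_obs = Y / (1 + k_d θ_c) = 0.441 / (1 + 0.102 × 16.6) = 0.441 / 2.693 = 0.1637.
Q·(S₀ − S) = 19000 × (838 − 1.51) × 10⁻³ = 15893 kg/d removed.
Biomass produced: P_X = Y_obs·Q·ΔS = 0.1637 × 15893 ≈ 2602 kg VSS/d.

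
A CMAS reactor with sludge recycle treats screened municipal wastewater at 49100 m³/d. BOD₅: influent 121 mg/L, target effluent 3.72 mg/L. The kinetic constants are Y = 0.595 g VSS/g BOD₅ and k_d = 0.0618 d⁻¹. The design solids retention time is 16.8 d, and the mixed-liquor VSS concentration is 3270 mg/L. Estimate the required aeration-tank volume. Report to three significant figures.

V ≈ 8640 m³

Rearranging the biomass balance for a CMAS with decay, V = Y·Q·ΔS·θ_c / [X·(1+k_d θ_c)] = 0.595 × 49100 × (121 − 3.72) × 16.8 / [3270 × (1 + 0.0618 × 16.8)] = 5.76×10^7 / 6665 = 8636 m³.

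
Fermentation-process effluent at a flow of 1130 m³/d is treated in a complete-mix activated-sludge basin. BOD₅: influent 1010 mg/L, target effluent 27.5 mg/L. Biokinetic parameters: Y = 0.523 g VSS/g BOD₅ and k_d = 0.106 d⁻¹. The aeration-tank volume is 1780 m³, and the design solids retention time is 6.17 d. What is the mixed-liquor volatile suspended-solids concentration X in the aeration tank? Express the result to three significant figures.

From V·X·(1 + k_d·θ_c) = Y·Q·(S₀ − S)·θ_c: X = 0.523 × 1130 × (1010 − 27.5) × 6.17 / [1780 × (1 + 0.106 × 6.17)] = 1217 mg/L.

X ≈ 1220 mg/L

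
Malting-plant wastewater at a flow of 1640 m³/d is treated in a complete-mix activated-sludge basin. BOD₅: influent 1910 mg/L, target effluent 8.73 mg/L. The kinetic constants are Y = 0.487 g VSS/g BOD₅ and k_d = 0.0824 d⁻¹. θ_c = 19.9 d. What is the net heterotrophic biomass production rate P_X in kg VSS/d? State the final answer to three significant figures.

P_X ≈ 575 kg VSS/d

Y_obs = Y / (1 + k_d θ_c) = 0.487 / (1 + 0.0824 × 19.9) = 0.487 / 2.640 = 0.1845.
Q·(S₀ − S) = 1640 × (1910 − 8.73) × 10⁻³ = 3118 kg/d removed.
Net biomass production P_X = Y_obs × Q·(S₀ − S) = 0.1845 × 3118 = 575.2 kg VSS/d.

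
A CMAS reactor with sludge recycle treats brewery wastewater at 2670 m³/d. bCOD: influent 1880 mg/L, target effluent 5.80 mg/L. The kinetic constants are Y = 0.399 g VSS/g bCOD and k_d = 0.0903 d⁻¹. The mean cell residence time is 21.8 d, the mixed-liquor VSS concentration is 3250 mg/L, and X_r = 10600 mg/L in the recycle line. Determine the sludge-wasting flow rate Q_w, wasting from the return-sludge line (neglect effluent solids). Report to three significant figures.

Q_w ≈ 63.5 m³/d

From the SRT design equation V = Y Q (S₀−S) θ_c / [X (1 + k_d θ_c)] = 0.399 × 2670 × (1880 − 5.80) × 21.8 / [3250 × (1 + 0.0903 × 21.8)] = 4.35×10^7 / 9648 = 4512 m³.
Q_w = (V·X)/(θ_c X_r) = 4512 × 3250 / (21.8 × 10600) = 63.45 m³/d.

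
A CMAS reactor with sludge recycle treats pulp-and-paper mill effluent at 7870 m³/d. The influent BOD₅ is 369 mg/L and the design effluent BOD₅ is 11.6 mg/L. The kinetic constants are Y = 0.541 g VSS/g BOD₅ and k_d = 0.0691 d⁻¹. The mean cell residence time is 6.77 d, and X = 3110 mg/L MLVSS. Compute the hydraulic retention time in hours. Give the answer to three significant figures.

From the SRT design equation V = Y Q (S₀−S) θ_c / [X (1 + k_d θ_c)] = 0.541 × 7870 × (369 − 11.6) × 6.77 / [3110 × (1 + 0.0691 × 6.77)] = 1.03×10^7 / 4565 = 2257 m³.
HRT = V/Q = 2257 m³ / 7870 m³·d⁻¹ = 0.2868 d × 24 = 6.882 h.

τ ≈ 6.88 h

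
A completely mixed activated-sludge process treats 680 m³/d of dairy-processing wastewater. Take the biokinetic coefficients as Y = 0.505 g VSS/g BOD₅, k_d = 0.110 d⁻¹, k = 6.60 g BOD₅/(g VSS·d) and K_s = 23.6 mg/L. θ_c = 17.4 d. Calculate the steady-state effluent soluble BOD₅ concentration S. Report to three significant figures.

S ≈ 1.25 mg/L

For a completely mixed reactor with recycle the Lawrence–McCarty relation gives S = K_s·(1 + k_d·θ_c) / [θ_c·(Y·k − k_d) − 1] = 23.6 × (1 + 0.110 × 17.4) / [17.4 × (0.505 × 6.60 − 0.110) − 1] = 68.77 / 55.08 = 1.249 mg/L.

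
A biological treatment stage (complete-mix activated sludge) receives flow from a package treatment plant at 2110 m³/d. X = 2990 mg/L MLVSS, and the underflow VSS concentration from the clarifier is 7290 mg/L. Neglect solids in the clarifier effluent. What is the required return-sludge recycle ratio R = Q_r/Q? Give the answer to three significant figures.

Solids balance on the clarifier gives (1+R)X = R·X_r, so R = X/(X_r − X) = 2990 / (7290 − 2990) = 0.6953.

R ≈ 0.695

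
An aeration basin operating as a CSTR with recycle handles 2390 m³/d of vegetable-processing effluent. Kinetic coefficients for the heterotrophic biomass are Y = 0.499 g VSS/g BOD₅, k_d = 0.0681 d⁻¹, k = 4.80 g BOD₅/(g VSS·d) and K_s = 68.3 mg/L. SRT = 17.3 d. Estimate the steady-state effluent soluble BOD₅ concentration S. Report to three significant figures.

S ≈ 3.79 mg/L

From the Monod/SRT balance for a CMAS, S = K_s·(1+k_d θ_c)/[θ_c·(Y k − k_d) − 1] = 68.3 × (1 + 0.0681 × 17.3) / [17.3 × (0.499 × 4.80 − 0.0681) − 1] = 148.8 / 39.26 = 3.789 mg/L.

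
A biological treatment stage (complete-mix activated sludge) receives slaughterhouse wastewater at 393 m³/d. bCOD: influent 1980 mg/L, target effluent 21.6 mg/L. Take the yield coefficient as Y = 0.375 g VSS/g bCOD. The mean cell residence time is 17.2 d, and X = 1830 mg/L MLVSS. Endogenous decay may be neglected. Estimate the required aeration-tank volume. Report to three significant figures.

V·X = Y·Q·ΔS·θ_c gives V = 0.375 × 393 × (1980 − 21.6) × 17.2 / 1830 = 2713 m³.

V ≈ 2710 m³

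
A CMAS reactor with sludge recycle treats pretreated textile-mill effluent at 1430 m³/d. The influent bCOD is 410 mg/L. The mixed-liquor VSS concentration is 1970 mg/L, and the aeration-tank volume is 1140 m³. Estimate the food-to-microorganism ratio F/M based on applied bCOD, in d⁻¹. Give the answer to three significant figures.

F/M = Q·S₀ / (V·X) = 1430 × 410 / (1140 × 1970) = 0.2611 g bCOD·(g VSS·d)⁻¹.

F/M ≈ 0.261 d⁻¹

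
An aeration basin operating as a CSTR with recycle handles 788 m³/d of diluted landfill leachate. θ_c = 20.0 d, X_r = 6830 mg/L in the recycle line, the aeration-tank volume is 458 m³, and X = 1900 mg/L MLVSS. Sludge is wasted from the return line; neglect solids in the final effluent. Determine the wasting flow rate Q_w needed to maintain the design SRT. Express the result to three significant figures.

θ_c = V·X/(Q_w·X_r) when wasting from the recycle, so Q_w = V·X/(θ_c·X_r) = 458.0 × 1900 / (20.0 × 6830) = 6.370 m³/d.

Q_w ≈ 6.37 m³/d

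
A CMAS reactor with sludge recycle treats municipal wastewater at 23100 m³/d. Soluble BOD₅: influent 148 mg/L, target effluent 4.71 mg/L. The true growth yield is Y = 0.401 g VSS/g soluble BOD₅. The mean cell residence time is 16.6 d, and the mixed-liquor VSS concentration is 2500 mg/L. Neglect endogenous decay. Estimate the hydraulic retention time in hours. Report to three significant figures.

V·X = Y·Q·ΔS·θ_c gives V = 0.401 × 23100 × (148 − 4.71) × 16.6 / 2500 = 8813 m³.
τ = V/Q = 8813/23100 = 0.3815 d, or 9.157 h.

τ ≈ 9.16 h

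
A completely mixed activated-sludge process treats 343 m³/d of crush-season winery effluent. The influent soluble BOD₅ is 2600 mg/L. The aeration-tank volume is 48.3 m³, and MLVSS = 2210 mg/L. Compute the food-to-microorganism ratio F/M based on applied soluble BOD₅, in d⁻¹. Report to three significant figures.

F/M ≈ 8.35 d⁻¹

Food-to-microorganism ratio F/M = Q S₀ / (V X) = 343 × 2600 / (48.30 × 2210) = 8.355 d⁻¹.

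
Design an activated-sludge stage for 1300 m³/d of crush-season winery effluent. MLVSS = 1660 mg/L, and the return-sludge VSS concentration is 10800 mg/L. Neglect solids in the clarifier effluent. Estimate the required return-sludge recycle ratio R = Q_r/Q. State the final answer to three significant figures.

R = Q_r/Q = X/(X_r − X) = 1660 / (10800 − 1660) = 0.1816.

R ≈ 0.182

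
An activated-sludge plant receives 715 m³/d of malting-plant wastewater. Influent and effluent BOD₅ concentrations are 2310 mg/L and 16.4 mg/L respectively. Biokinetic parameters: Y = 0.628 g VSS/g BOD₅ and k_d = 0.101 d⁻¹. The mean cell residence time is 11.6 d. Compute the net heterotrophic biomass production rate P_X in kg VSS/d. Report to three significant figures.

Observed yield with endogenous decay: Y_obs = Y / (1 + k_d·θ_c) = 0.628 / (1 + 0.101 × 11.6) = 0.628 / 2.172 = 0.2892 g VSS/g BOD₅.
Q·(S₀ − S) = 715 × (2310 − 16.4) × 10⁻³ = 1640 kg/d removed.
P_X = Y_obs · Q(S₀ − S) = 0.2892 × 1640 = 474.2 kg VSS/d.

P_X ≈ 474 kg VSS/d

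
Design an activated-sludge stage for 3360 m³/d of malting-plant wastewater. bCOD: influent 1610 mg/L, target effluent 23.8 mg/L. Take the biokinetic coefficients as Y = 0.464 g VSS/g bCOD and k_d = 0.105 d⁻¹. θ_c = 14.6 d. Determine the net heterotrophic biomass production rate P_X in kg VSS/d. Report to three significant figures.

Observed yield with endogenous decay: Y_obs = Y / (1 + k_d·θ_c) = 0.464 / (1 + 0.105 × 14.6) = 0.464 / 2.533 = 0.1832 g VSS/g bCOD.
Q·(S₀ − S) = 3360 × (1610 − 23.8) × 10⁻³ = 5330 kg/d removed.
P_X = Y_obs · Q(S₀ − S) = 0.1832 × 5330 = 976.3 kg VSS/d.

P_X ≈ 976 kg VSS/d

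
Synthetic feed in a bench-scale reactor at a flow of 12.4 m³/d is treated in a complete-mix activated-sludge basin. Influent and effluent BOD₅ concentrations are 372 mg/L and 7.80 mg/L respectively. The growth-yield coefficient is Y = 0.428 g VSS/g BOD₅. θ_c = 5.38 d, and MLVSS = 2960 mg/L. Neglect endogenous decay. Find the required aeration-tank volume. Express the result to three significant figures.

V ≈ 3.51 m³

With k_d = 0 the design equation reduces to V = Y Q (S₀−S) θ_c / X = 0.428 × 12.4 × (372 − 7.80) × 5.38 / 2960 = 3.513 m³.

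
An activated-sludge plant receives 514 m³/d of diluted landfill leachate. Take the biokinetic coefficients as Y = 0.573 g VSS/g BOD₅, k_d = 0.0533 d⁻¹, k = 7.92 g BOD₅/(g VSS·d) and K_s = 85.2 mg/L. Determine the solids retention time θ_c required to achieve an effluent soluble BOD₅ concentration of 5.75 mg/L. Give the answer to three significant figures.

From 1/θ_c = Y·k·S/(K_s + S) − k_d: Y·k·S/(K_s+S) = 0.573 × 7.92 × 5.75 / (85.2 + 5.75) = 0.2869 d⁻¹.
1/θ_c = 0.2869 − 0.0533 = 0.2336 d⁻¹, so θ_c = 4.281 d.

θ_c ≈ 4.28 d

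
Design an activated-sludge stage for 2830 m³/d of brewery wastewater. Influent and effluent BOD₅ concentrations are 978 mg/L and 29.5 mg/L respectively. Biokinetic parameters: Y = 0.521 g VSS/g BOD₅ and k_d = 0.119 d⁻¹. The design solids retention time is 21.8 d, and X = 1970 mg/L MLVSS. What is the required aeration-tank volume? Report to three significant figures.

Steady-state biomass mass balance: V·X·(1 + k_d·θ_c) = Y·Q·(S₀ − S)·θ_c, so V = 0.521 × 2830 × (978 − 29.5) × 21.8 / [1970 × (1 + 0.119 × 21.8)] = 3.05×10^7 / 7081 = 4306 m³.

V ≈ 4310 m³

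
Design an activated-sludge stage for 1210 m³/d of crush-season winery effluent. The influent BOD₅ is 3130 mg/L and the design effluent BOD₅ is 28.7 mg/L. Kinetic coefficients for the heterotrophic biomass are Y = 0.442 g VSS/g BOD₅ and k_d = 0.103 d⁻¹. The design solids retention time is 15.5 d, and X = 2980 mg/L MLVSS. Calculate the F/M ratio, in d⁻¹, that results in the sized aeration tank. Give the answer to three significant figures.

Rearranging the biomass balance for a CMAS with decay, V = Y·Q·ΔS·θ_c / [X·(1+k_d θ_c)] = 0.442 × 1210 × (3130 − 28.7) × 15.5 / [2980 × (1 + 0.103 × 15.5)] = 2.57×10^7 / 7738 = 3323 m³.
F/M = Q·S₀ / (V·X) = 1210 × 3130 / (3323 × 2980) = 0.3825 g BOD₅·(g VSS·d)⁻¹.

F/M ≈ 0.383 d⁻¹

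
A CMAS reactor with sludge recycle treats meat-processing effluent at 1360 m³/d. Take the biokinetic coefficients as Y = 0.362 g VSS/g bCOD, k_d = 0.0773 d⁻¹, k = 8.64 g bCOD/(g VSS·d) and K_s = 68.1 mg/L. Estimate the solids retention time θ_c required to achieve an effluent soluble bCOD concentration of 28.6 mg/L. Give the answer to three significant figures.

From 1/θ_c = Y·k·S/(K_s + S) − k_d: Y·k·S/(K_s+S) = 0.362 × 8.64 × 28.6 / (68.1 + 28.6) = 0.9250 d⁻¹.
θ_c = 1/(μ − k_d) = 1/(0.9250 − 0.0773) = 1/0.8477 = 1.180 d.

θ_c ≈ 1.18 d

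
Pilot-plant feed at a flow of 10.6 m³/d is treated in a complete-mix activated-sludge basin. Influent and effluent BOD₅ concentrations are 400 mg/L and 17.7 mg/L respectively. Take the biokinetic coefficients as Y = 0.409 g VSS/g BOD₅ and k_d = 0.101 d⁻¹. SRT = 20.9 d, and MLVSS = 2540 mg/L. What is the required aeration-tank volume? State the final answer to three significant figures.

V ≈ 4.38 m³

Rearranging the biomass balance for a CMAS with decay, V = Y·Q·ΔS·θ_c / [X·(1+k_d θ_c)] = 0.409 × 10.6 × (400 − 17.7) × 20.9 / [2540 × (1 + 0.101 × 20.9)] = 3.46×10^4 / 7902 = 4.384 m³.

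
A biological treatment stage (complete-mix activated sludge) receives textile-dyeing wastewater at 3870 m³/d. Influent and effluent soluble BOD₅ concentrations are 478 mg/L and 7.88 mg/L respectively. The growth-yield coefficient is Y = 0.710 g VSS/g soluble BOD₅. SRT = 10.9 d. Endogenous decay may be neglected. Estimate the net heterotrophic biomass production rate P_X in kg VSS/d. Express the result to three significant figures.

With endogenous decay neglected, the observed yield equals the true yield: Y_obs = Y = 0.710 g VSS/g soluble BOD₅.
ΔS = 478 − 7.88 = 470.1 mg/L, so the substrate removal rate is 3870 × 470.1/1000 = 1819 kg soluble BOD₅/d.
P_X = Y_obs · Q(S₀ − S) = 0.7100 × 1819 = 1292 kg VSS/d.

P_X ≈ 1290 kg VSS/d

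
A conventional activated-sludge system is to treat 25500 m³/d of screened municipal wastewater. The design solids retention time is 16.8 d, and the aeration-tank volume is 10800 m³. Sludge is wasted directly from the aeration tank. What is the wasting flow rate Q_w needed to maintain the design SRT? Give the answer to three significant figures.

Q_w ≈ 643 m³/d

With mixed-liquor wasting, θ_c = V/Q_w, so Q_w = V/θ_c = 10800/16.8 = 642.9 m³/d.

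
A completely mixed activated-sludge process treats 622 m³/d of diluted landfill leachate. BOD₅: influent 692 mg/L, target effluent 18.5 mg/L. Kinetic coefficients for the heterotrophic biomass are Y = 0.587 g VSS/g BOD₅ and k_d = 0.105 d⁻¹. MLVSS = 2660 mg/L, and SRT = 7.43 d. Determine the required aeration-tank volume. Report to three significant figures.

From the SRT design equation V = Y Q (S₀−S) θ_c / [X (1 + k_d θ_c)] = 0.587 × 622 × (692 − 18.5) × 7.43 / [2660 × (1 + 0.105 × 7.43)] = 1.83×10^6 / 4735 = 385.8 m³.

V ≈ 386 m³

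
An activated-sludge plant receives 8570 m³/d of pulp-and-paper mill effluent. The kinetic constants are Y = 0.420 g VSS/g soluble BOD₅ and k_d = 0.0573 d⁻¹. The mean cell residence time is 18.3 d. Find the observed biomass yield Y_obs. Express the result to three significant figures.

Y_obs ≈ 0.205 g VSS/g soluble BOD₅

Observed yield with endogenous decay: Y_obs = Y / (1 + k_d·θ_c) = 0.420 / (1 + 0.0573 × 18.3) = 0.420 / 2.049 = 0.2050 g VSS/g soluble BOD₅.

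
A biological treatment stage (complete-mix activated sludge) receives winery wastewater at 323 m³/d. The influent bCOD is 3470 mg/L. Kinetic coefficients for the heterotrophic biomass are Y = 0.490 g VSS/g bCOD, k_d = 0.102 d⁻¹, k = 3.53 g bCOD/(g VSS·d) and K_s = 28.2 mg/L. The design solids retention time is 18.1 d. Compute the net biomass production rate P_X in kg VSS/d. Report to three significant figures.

From the Monod/SRT balance for a CMAS, S = K_s·(1+k_d θ_c)/[θ_c·(Y k − k_d) − 1] = 28.2 × (1 + 0.102 × 18.1) / [18.1 × (0.490 × 3.53 − 0.102) − 1] = 80.26 / 28.46 = 2.820 mg/L.
Y_obs = Y / (1 + k_d θ_c) = 0.490 / (1 + 0.102 × 18.1) = 0.490 / 2.846 = 0.1722.
Q·(S₀ − S) = 323 × (3470 − 2.82) × 10⁻³ = 1120 kg/d removed.
So the net sludge growth is P_X = 0.1722 × 1120 = 192.8 kg VSS/d.

P_X ≈ 193 kg VSS/d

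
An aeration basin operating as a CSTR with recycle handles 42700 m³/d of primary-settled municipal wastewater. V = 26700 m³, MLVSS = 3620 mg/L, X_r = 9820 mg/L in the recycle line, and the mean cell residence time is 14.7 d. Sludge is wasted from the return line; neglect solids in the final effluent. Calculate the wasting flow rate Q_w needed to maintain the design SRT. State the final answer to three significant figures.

Q_w ≈ 670 m³/d

Q_w = (V·X)/(θ_c X_r) = 26700 × 3620 / (14.7 × 9820) = 669.6 m³/d.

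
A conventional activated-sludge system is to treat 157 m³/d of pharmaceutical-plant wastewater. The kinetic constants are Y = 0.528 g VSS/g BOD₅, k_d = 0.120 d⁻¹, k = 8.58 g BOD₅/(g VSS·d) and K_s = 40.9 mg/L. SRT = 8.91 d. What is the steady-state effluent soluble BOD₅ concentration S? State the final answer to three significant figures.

S ≈ 2.21 mg/L

Effluent substrate depends only on kinetics and SRT: S = K_s(1 + k_d θ_c) / [θ_c(Yk − k_d) − 1] = 40.9 × (1 + 0.120 × 8.91) / [8.91 × (0.528 × 8.58 − 0.120) − 1] = 84.63 / 38.30 = 2.210 mg/L.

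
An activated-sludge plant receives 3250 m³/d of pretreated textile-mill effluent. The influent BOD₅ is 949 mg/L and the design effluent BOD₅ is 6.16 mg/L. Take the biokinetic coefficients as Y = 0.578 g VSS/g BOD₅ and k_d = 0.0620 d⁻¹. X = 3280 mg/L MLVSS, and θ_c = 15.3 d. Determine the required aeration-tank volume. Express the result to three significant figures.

Rearranging the biomass balance for a CMAS with decay, V = Y·Q·ΔS·θ_c / [X·(1+k_d θ_c)] = 0.578 × 3250 × (949 − 6.16) × 15.3 / [3280 × (1 + 0.0620 × 15.3)] = 2.71×10^7 / 6391 = 4240 m³.

V ≈ 4240 m³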